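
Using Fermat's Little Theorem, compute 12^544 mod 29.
By Fermat: 12^{28} ≡ 1 (mod 29). 544 ≡ 12 (mod 28). So 12^{544} ≡ 12^{12} ≡ 1 (mod 29)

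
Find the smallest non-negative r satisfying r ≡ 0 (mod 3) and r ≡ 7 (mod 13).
M = 3 × 13 = 39. M₁ = 13, y₁ ≡ 1 (mod 3). M₂ = 3, y₂ ≡ 9 (mod 13). r = 0×13×1 + 7×3×9 ≡ 33 (mod 39)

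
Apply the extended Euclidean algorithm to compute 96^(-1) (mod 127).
Extended GCD: 96(-41) + 127(31) = 1. So 96^(-1) ≡ 86 ≡ 86 (mod 127). Verify: 96 × 86 = 8256 ≡ 1 (mod 127)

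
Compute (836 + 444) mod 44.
4

(836 + 444) = 1280
1280 mod 44 = 4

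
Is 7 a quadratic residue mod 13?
By Euler's criterion: 7^{6} ≡ 12 (mod 13). Since this equals -1 (≡ 12), 7 is not a QR.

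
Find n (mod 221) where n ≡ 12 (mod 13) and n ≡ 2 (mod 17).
M = 13 × 17 = 221. M₁ = 17, y₁ ≡ 10 (mod 13). M₂ = 13, y₂ ≡ 4 (mod 17). n = 12×17×10 + 2×13×4 ≡ 155 (mod 221)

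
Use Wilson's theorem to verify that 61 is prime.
(60)! mod 61 = 60. Since this equals -1 (mod 61), Wilson confirms 61 is prime.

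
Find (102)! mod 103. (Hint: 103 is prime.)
By Wilson's theorem, (102)! ≡ -1 ≡ 102 (mod 103)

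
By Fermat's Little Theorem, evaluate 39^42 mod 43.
By Fermat's Little Theorem, 39^{42} ≡ 1 (mod 43) since 43 is prime and gcd(39, 43) = 1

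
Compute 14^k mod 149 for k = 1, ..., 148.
g^1, g^2, ..., g^{148} mod 149: {14, 47, 62, 123, 83, 119, 27, 80, 77, 35, 43, 6, 84, 133, 74, 142, 51, 118, 13, 33, 15, 61, 109, 36, 57, 53, 146, 107, 8, 112, 78, 49, 90, 68, 58, 67, 44, 20, 131, 46, 48, 76, 21, 145, 93, 110, 50, 104, 115, 120, 41, 127, 139, 9, 126, 125, 111, 64, 2, 28, 94, 124, 97, 17, 89, 54, 11, 5, 70, 86, 12, 19, 117, 148, 135, 102, 87, 26, 66, 30, 122, 69, 72, 114, 106, 143, 65, 16, 75, 7, 98, 31, 136, 116, 134, 88, 40, 113, 92, 96, 3, 42, 141, 37, 71, 100, 59, 81, 91, 82, 105, 129, 18, 103, 101, 73, 128, 4, 56, 39, 99, 45, 34, 29, 108, 22, 10, 140, 23, 24, 38, 85, 147, 121, 55, 25, 52, 132, 60, 95, 138, 144, 79, 63, 137, 130, 32, 1}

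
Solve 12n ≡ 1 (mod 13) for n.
12

Using Extended Euclidean Algorithm:
gcd(12, 13) = 1
Bezout coefficients: 12 × -1 + 13 × 1 = 1
So 12 × -1 ≡ 1 (mod 13)
The inverse is -1 mod 13 = 12
Verification: 12 × 12 = 144 = 11 × 13 + 1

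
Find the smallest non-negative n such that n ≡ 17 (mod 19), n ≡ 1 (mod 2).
17

Using the Chinese Remainder Theorem:
M = product of moduli = 38
For equation 1: M_1 = 2, 2 ≡ 2 (mod 19), inverse of 2 mod 19 is 10 (check: 2 × 10 = 20 ≡ 1 (mod 19))
For equation 2: M_2 = 19, 19 ≡ 1 (mod 2), inverse of 19 mod 2 is 1 (check: 1 × 1 = 1 ≡ 1 (mod 2))
Combine: n ≡ Σ r_i×M_i×(M_i⁻¹ mod m_i) = 17×2×10 + 1×19×1 = 340 + 19 = 359
359 mod 38 = 17
n ≡ 17 (mod 38)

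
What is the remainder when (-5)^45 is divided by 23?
Using Fermat: (-5)^{22} ≡ 1 (mod 23). 45 ≡ 1 (mod 22). So (-5)^{45} ≡ (-5)^{1} ≡ 18 (mod 23)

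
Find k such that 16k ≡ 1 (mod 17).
16^(-1) ≡ 16 (mod 17). Verification: 16 × 16 = 256 ≡ 1 (mod 17)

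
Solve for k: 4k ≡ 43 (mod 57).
25

Since gcd(4, 57) = 1 divides 43, a solution exists.
Multiply both sides by the inverse of 4 mod 57:
  4^(-1) mod 57 = 43
  x ≡ 43 × 43 ≡ 1849 ≡ 25 (mod 57)
Verification: 4 × 25 = 100 = 1 × 57 + 43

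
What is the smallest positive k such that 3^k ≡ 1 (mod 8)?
Powers of 3 mod 8: 3^1≡3, 3^2≡1. Order = 2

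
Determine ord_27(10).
Powers of 10 mod 27: 10^1≡10, 10^2≡19, 10^3≡1. Order = 3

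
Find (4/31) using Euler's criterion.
(4/31) = 4^{15} mod 31 = 1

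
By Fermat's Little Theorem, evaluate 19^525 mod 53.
By Fermat: 19^{52} ≡ 1 (mod 53). 525 ≡ 5 (mod 52). So 19^{525} ≡ 19^{5} ≡ 45 (mod 53)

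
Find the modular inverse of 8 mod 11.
8^(-1) ≡ 7 (mod 11). Verification: 8 × 7 = 56 ≡ 1 (mod 11)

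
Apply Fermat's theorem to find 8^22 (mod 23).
By Fermat's Little Theorem, 8^{22} ≡ 1 (mod 23) since 23 is prime and gcd(8, 23) = 1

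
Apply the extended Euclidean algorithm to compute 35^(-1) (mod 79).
Extended GCD: 35(-9) + 79(4) = 1. So 35^(-1) ≡ 70 ≡ 70 (mod 79). Verify: 35 × 70 = 2450 ≡ 1 (mod 79)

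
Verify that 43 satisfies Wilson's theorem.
(42)! mod 43 = 42. Since this equals -1 (mod 43), Wilson confirms 43 is prime.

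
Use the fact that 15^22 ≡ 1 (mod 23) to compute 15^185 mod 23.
By Fermat: 15^{22} ≡ 1 (mod 23). 185 = 8×22 + 9. So 15^{185} ≡ 15^{9} ≡ 14 (mod 23)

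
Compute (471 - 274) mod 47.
9

(471 - 274) = 197
197 mod 47 = 9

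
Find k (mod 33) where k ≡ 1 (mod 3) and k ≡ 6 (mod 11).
M = 3 × 11 = 33. M₁ = 11, y₁ ≡ 2 (mod 3). M₂ = 3, y₂ ≡ 4 (mod 11). k = 1×11×2 + 6×3×4 ≡ 28 (mod 33)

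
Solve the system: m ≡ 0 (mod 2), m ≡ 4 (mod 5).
M = 2 × 5 = 10. M₁ = 5, y₁ ≡ 1 (mod 2). M₂ = 2, y₂ ≡ 3 (mod 5). m = 0×5×1 + 4×2×3 ≡ 4 (mod 10)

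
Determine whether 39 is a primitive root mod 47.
p - 1 = 46 has prime divisors 2, 23. Check 39^(46/q) mod 47 for each: 39^(46/2) = 39^23 ≡ 46, 39^(46/23) = 39^2 ≡ 17 (mod 47). None of these is 1, so 39 has order 46 = φ(47), so it is a primitive root mod 47.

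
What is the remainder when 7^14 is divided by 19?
Using repeated squaring. 14 = 8 + 4 + 2 (binary 1110). Repeated squaring mod 19: 7^1 ≡ 7; 7^2 ≡ 7² = 49 ≡ 11; 7^4 ≡ 11² = 121 ≡ 7; 7^8 ≡ 7² = 49 ≡ 11. Multiply: 7^14 = 7^8 × 7^4 × 7^2 ≡ 11 × 7 × 11 (mod 19): 11 × 7 = 77 ≡ 1; 1 × 11 = 11 ≡ 11. So 7^14 ≡ 11 (mod 19).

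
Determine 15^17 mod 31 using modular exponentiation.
Using repeated squaring. 17 = 16 + 1 (binary 10001). Repeated squaring mod 31: 15^1 ≡ 15; 15^2 ≡ 15² = 225 ≡ 8; 15^4 ≡ 8² = 64 ≡ 2; 15^8 ≡ 2² = 4 ≡ 4; 15^16 ≡ 4² = 16 ≡ 16. Multiply: 15^17 = 15^16 × 15^1 ≡ 16 × 15 (mod 31): 16 × 15 = 240 ≡ 23. So 15^17 ≡ 23 (mod 31).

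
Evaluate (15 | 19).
(15/19) = 15^{9} mod 19 = -1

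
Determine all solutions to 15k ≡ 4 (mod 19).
18

Since gcd(15, 19) = 1 divides 4, a solution exists.
Multiply both sides by the inverse of 15 mod 19:
  15^(-1) mod 19 = 14
  x ≡ 14 × 4 ≡ 56 ≡ 18 (mod 19)
Verification: 15 × 18 = 270 = 14 × 19 + 4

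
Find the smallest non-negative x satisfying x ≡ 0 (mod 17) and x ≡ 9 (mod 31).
M = 17 × 31 = 527. M₁ = 31, y₁ ≡ 11 (mod 17). M₂ = 17, y₂ ≡ 11 (mod 31). x = 0×31×11 + 9×17×11 ≡ 102 (mod 527)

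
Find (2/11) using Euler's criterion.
(2/11) = 2^{5} mod 11 = -1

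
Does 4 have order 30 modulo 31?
p - 1 = 30 has prime divisors 2, 3, 5. Check 4^(30/q) mod 31 for each: 4^(30/2) = 4^15 ≡ 1, 4^(30/3) = 4^10 ≡ 1, 4^(30/5) = 4^6 ≡ 4 (mod 31). Since 4^15 ≡ 1 (mod 31), the order of 4 divides 15 (in fact the order is 5) ≠ 30, so it is not a primitive root.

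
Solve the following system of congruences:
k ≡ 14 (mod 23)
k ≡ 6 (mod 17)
244

Using the Chinese Remainder Theorem:
M = product of moduli = 391
For equation 1: M_1 = 17, 17 ≡ 17 (mod 23), inverse of 17 mod 23 is 19 (check: 17 × 19 = 323 ≡ 1 (mod 23))
For equation 2: M_2 = 23, 23 ≡ 6 (mod 17), inverse of 23 mod 17 is 3 (check: 6 × 3 = 18 ≡ 1 (mod 17))
Combine: k ≡ Σ r_i×M_i×(M_i⁻¹ mod m_i) = 14×17×19 + 6×23×3 = 4522 + 414 = 4936
4936 mod 391 = 244
k ≡ 244 (mod 391)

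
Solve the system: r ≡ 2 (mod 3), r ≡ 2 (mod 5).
M = 3 × 5 = 15. M₁ = 5, y₁ ≡ 2 (mod 3). M₂ = 3, y₂ ≡ 2 (mod 5). r = 2×5×2 + 2×3×2 ≡ 2 (mod 15)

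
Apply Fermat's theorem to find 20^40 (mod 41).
By Fermat's Little Theorem, 20^{40} ≡ 1 (mod 41) since 41 is prime and gcd(20, 41) = 1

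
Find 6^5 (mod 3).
6 ≡ 0 (mod 3). 5 = 4 + 1 (binary 101). Repeated squaring mod 3: 0^1 ≡ 0; 0^2 ≡ 0² = 0 ≡ 0; 0^4 ≡ 0² = 0 ≡ 0. Multiply: 6^5 ≡ 0^4 × 0^1 ≡ 0 × 0 (mod 3): 0 × 0 = 0 ≡ 0. So 6^5 ≡ 0 (mod 3).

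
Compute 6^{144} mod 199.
114

Using successive squaring:
Binary expansion of 144: 10010000
Powers of 6 mod 199 (each is the square of the previous):
  6^1 ≡ 6 (mod 199)
  6^2 ≡ 6² = 36 ≡ 36 (mod 199)
  6^4 ≡ 36² = 1296 ≡ 102 (mod 199)
  6^8 ≡ 102² = 10404 ≡ 56 (mod 199)
  6^16 ≡ 56² = 3136 ≡ 151 (mod 199)
  6^32 ≡ 151² = 22801 ≡ 115 (mod 199)
  6^64 ≡ 115² = 13225 ≡ 91 (mod 199)
  6^128 ≡ 91² = 8281 ≡ 122 (mod 199)
144 = 128 + 16, so 6^144 = 6^128 × 6^16 ≡ 122 × 151 (mod 199)
Multiplying step by step:
  122 × 151 = 18422 ≡ 114 (mod 199)
Result: 6^144 ≡ 114 (mod 199)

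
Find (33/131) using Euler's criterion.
(33/131) = 33^{65} mod 131 = 1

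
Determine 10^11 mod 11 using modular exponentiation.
Using Fermat: 10^{10} ≡ 1 (mod 11). 11 ≡ 1 (mod 10). So 10^{11} ≡ 10^{1} ≡ 10 (mod 11)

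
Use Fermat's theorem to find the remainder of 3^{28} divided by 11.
5

By Fermat's Little Theorem, a^(p-1) ≡ 1 (mod p) for prime p and gcd(a, p) = 1
Here p = 11, so 3^10 ≡ 1 (mod 11)
We can reduce the exponent: 28 mod 10 = 8
So 3^28 ≡ 3^8 (mod 11)
Computing: 3^8 mod 11 = 5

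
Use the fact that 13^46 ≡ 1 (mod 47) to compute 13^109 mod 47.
By Fermat: 13^{46} ≡ 1 (mod 47). 109 = 2×46 + 17. So 13^{109} ≡ 13^{17} ≡ 31 (mod 47)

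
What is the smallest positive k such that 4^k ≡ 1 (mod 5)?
Powers of 4 mod 5: 4^1≡4, 4^2≡1. Order = 2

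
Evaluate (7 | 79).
(7/79) = 7^{39} mod 79 = -1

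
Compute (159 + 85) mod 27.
1

(159 + 85) = 244
244 mod 27 = 1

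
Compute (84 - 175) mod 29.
25

(84 - 175) = -91
-91 mod 29 = 25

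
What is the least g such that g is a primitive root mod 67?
p - 1 = 66 has prime divisors 2, 3, 11. h is a primitive root mod 67 iff h^(66/q) ≢ 1 (mod 67) for each such q.
h = 2: 2^33 ≡ 66, 2^22 ≡ 37, 2^6 ≡ 64 (mod 67); none is 1, so 2 has order 66 and is a primitive root.
The smallest primitive root mod 67 is g = 2.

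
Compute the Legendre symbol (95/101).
(95/101) = 95^{50} mod 101 = 1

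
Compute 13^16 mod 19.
Using repeated squaring. 16 = 16 (binary 10000). Repeated squaring mod 19: 13^1 ≡ 13; 13^2 ≡ 13² = 169 ≡ 17; 13^4 ≡ 17² = 289 ≡ 4; 13^8 ≡ 4² = 16 ≡ 16; 13^16 ≡ 16² = 256 ≡ 9. So 13^16 ≡ 9 (mod 19).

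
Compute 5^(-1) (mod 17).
7

Using Extended Euclidean Algorithm:
gcd(5, 17) = 1
Bezout coefficients: 5 × 7 + 17 × -2 = 1
So 5 × 7 ≡ 1 (mod 17)
The inverse is 7 mod 17 = 7
Verification: 5 × 7 = 35 = 2 × 17 + 1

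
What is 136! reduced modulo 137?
By Wilson's theorem, (136)! ≡ -1 ≡ 136 (mod 137)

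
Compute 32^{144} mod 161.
78

Using successive squaring:
Binary expansion of 144: 10010000
Powers of 32 mod 161 (each is the square of the previous):
  32^1 ≡ 32 (mod 161)
  32^2 ≡ 32² = 1024 ≡ 58 (mod 161)
  32^4 ≡ 58² = 3364 ≡ 144 (mod 161)
  32^8 ≡ 144² = 20736 ≡ 128 (mod 161)
  32^16 ≡ 128² = 16384 ≡ 123 (mod 161)
  32^32 ≡ 123² = 15129 ≡ 156 (mod 161)
  32^64 ≡ 156² = 24336 ≡ 25 (mod 161)
  32^128 ≡ 25² = 625 ≡ 142 (mod 161)
144 = 128 + 16, so 32^144 = 32^128 × 32^16 ≡ 142 × 123 (mod 161)
Multiplying step by step:
  142 × 123 = 17466 ≡ 78 (mod 161)
Result: 32^144 ≡ 78 (mod 161)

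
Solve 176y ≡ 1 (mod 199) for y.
176^(-1) ≡ 173 (mod 199). Verification: 176 × 173 = 30448 ≡ 1 (mod 199)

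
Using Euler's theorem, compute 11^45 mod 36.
By Euler: 11^{12} ≡ 1 (mod 36) since gcd(11, 36) = 1. 45 = 3×12 + 9. So 11^{45} ≡ 11^{9} ≡ 35 (mod 36)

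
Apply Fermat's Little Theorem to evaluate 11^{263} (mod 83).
21

By Fermat's Little Theorem, a^(p-1) ≡ 1 (mod p) for prime p and gcd(a, p) = 1
Here p = 83, so 11^82 ≡ 1 (mod 83)
We can reduce the exponent: 263 mod 82 = 17
So 11^263 ≡ 11^17 (mod 83)
Computing: 11^17 mod 83 = 21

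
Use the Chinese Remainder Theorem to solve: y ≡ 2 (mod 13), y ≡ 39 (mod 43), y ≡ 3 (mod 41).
9843

Using the Chinese Remainder Theorem:
M = product of moduli = 22919
For equation 1: M_1 = 1763, 1763 ≡ 8 (mod 13), inverse of 1763 mod 13 is 5 (check: 8 × 5 = 40 ≡ 1 (mod 13))
For equation 2: M_2 = 533, 533 ≡ 17 (mod 43), inverse of 533 mod 43 is 38 (check: 17 × 38 = 646 ≡ 1 (mod 43))
For equation 3: M_3 = 559, 559 ≡ 26 (mod 41), inverse of 559 mod 41 is 30 (check: 26 × 30 = 780 ≡ 1 (mod 41))
Combine: y ≡ Σ r_i×M_i×(M_i⁻¹ mod m_i) = 2×1763×5 + 39×533×38 + 3×559×30 = 17630 + 789906 + 50310 = 857846
857846 mod 22919 = 9843
y ≡ 9843 (mod 22919)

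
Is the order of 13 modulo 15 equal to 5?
No, the actual order is 4, not 5.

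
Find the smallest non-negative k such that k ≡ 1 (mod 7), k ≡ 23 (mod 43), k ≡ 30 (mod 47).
4495

Using the Chinese Remainder Theorem:
M = product of moduli = 14147
For equation 1: M_1 = 2021, 2021 ≡ 5 (mod 7), inverse of 2021 mod 7 is 3 (check: 5 × 3 = 15 ≡ 1 (mod 7))
For equation 2: M_2 = 329, 329 ≡ 28 (mod 43), inverse of 329 mod 43 is 20 (check: 28 × 20 = 560 ≡ 1 (mod 43))
For equation 3: M_3 = 301, 301 ≡ 19 (mod 47), inverse of 301 mod 47 is 5 (check: 19 × 5 = 95 ≡ 1 (mod 47))
Combine: k ≡ Σ r_i×M_i×(M_i⁻¹ mod m_i) = 1×2021×3 + 23×329×20 + 30×301×5 = 6063 + 151340 + 45150 = 202553
202553 mod 14147 = 4495
k ≡ 4495 (mod 14147)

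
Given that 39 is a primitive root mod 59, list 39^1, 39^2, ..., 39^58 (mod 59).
g^1, g^2, ..., g^{58} mod 59: {39, 46, 24, 51, 42, 45, 44, 5, 18, 53, 2, 19, 33, 48, 43, 25, 31, 29, 10, 36, 47, 4, 38, 7, 37, 27, 50, 3, 58, 20, 13, 35, 8, 17, 14, 15, 54, 41, 6, 57, 40, 26, 11, 16, 34, 28, 30, 49, 23, 12, 55, 21, 52, 22, 32, 9, 56, 1}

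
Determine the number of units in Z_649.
580

Prime factorization: 649 = 11 × 59
Using the formula φ(n) = n × Π(1 - 1/p) for each prime factor p:
φ(649) = 649 × (1 - 1/11) × (1 - 1/59)
φ(649) = 580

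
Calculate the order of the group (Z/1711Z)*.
1624

Prime factorization: 1711 = 29 × 59
Using the formula φ(n) = n × Π(1 - 1/p) for each prime factor p:
φ(1711) = 1711 × (1 - 1/29) × (1 - 1/59)
φ(1711) = 1624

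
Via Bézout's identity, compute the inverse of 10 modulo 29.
Extended GCD: 10(3) + 29(-1) = 1. So 10^(-1) ≡ 3 ≡ 3 (mod 29). Verify: 10 × 3 = 30 ≡ 1 (mod 29)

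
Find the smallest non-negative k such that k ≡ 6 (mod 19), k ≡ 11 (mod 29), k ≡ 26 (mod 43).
11292

Using the Chinese Remainder Theorem:
M = product of moduli = 23693
For equation 1: M_1 = 1247, 1247 ≡ 12 (mod 19), inverse of 1247 mod 19 is 8 (check: 12 × 8 = 96 ≡ 1 (mod 19))
For equation 2: M_2 = 817, 817 ≡ 5 (mod 29), inverse of 817 mod 29 is 6 (check: 5 × 6 = 30 ≡ 1 (mod 29))
For equation 3: M_3 = 551, 551 ≡ 35 (mod 43), inverse of 551 mod 43 is 16 (check: 35 × 16 = 560 ≡ 1 (mod 43))
Combine: k ≡ Σ r_i×M_i×(M_i⁻¹ mod m_i) = 6×1247×8 + 11×817×6 + 26×551×16 = 59856 + 53922 + 229216 = 342994
342994 mod 23693 = 11292
k ≡ 11292 (mod 23693)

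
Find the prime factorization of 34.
2 × 17

Divide by primes starting from smallest:
34 ÷ 2 = 17
17 ÷ 17 = 1

34 = 2 × 17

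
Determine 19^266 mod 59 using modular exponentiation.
Using Fermat: 19^{58} ≡ 1 (mod 59). 266 ≡ 34 (mod 58). So 19^{266} ≡ 19^{34} ≡ 46 (mod 59)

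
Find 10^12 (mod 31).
Using repeated squaring. 12 = 8 + 4 (binary 1100). Repeated squaring mod 31: 10^1 ≡ 10; 10^2 ≡ 10² = 100 ≡ 7; 10^4 ≡ 7² = 49 ≡ 18; 10^8 ≡ 18² = 324 ≡ 14. Multiply: 10^12 = 10^8 × 10^4 ≡ 14 × 18 (mod 31): 14 × 18 = 252 ≡ 4. So 10^12 ≡ 4 (mod 31).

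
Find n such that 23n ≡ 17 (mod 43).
40

Since gcd(23, 43) = 1 divides 17, a solution exists.
Multiply both sides by the inverse of 23 mod 43:
  23^(-1) mod 43 = 15
  x ≡ 15 × 17 ≡ 255 ≡ 40 (mod 43)
Verification: 23 × 40 = 920 = 21 × 43 + 17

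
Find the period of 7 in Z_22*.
Powers of 7 mod 22: 7^1≡7, 7^2≡5, 7^3≡13, 7^4≡3, 7^5≡21, 7^6≡15, 7^7≡17, 7^8≡9, 7^9≡19, 7^10≡1. Order = 10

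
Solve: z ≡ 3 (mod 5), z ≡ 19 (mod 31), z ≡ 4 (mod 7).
M = 5 × 31 × 7 = 1085. M₁ = 217, y₁ ≡ 3 (mod 5). M₂ = 35, y₂ ≡ 8 (mod 31). M₃ = 155, y₃ ≡ 1 (mod 7). z = 3×217×3 + 19×35×8 + 4×155×1 ≡ 298 (mod 1085)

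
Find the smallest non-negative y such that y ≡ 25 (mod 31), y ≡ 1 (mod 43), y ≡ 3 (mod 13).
1420

Using the Chinese Remainder Theorem:
M = product of moduli = 17329
For equation 1: M_1 = 559, 559 ≡ 1 (mod 31), inverse of 559 mod 31 is 1 (check: 1 × 1 = 1 ≡ 1 (mod 31))
For equation 2: M_2 = 403, 403 ≡ 16 (mod 43), inverse of 403 mod 43 is 35 (check: 16 × 35 = 560 ≡ 1 (mod 43))
For equation 3: M_3 = 1333, 1333 ≡ 7 (mod 13), inverse of 1333 mod 13 is 2 (check: 7 × 2 = 14 ≡ 1 (mod 13))
Combine: y ≡ Σ r_i×M_i×(M_i⁻¹ mod m_i) = 25×559×1 + 1×403×35 + 3×1333×2 = 13975 + 14105 + 7998 = 36078
36078 mod 17329 = 1420
y ≡ 1420 (mod 17329)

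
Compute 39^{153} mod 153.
63

Using successive squaring:
Binary expansion of 153: 10011001
Powers of 39 mod 153 (each is the square of the previous):
  39^1 ≡ 39 (mod 153)
  39^2 ≡ 39² = 1521 ≡ 144 (mod 153)
  39^4 ≡ 144² = 20736 ≡ 81 (mod 153)
  39^8 ≡ 81² = 6561 ≡ 135 (mod 153)
  39^16 ≡ 135² = 18225 ≡ 18 (mod 153)
  39^32 ≡ 18² = 324 ≡ 18 (mod 153)
  39^64 ≡ 18² = 324 ≡ 18 (mod 153)
  39^128 ≡ 18² = 324 ≡ 18 (mod 153)
153 = 128 + 16 + 8 + 1, so 39^153 = 39^128 × 39^16 × 39^8 × 39^1 ≡ 18 × 18 × 135 × 39 (mod 153)
Multiplying step by step:
  18 × 18 = 324 ≡ 18 (mod 153)
  18 × 135 = 2430 ≡ 135 (mod 153)
  135 × 39 = 5265 ≡ 63 (mod 153)
Result: 39^153 ≡ 63 (mod 153)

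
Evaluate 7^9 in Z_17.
9 = 8 + 1 (binary 1001). Repeated squaring mod 17: 7^1 ≡ 7; 7^2 ≡ 7² = 49 ≡ 15; 7^4 ≡ 15² = 225 ≡ 4; 7^8 ≡ 4² = 16 ≡ 16. Multiply: 7^9 = 7^8 × 7^1 ≡ 16 × 7 (mod 17): 16 × 7 = 112 ≡ 10. So 7^9 ≡ 10 (mod 17).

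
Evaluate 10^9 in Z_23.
9 = 8 + 1 (binary 1001). Repeated squaring mod 23: 10^1 ≡ 10; 10^2 ≡ 10² = 100 ≡ 8; 10^4 ≡ 8² = 64 ≡ 18; 10^8 ≡ 18² = 324 ≡ 2. Multiply: 10^9 = 10^8 × 10^1 ≡ 2 × 10 (mod 23): 2 × 10 = 20 ≡ 20. So 10^9 ≡ 20 (mod 23).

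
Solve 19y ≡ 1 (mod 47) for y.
5

Using Extended Euclidean Algorithm:
gcd(19, 47) = 1
Bezout coefficients: 19 × 5 + 47 × -2 = 1
So 19 × 5 ≡ 1 (mod 47)
The inverse is 5 mod 47 = 5
Verification: 19 × 5 = 95 = 2 × 47 + 1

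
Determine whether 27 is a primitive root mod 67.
p - 1 = 66 has prime divisors 2, 3, 11. Check 27^(66/q) mod 67 for each: 27^(66/2) = 27^33 ≡ 66, 27^(66/3) = 27^22 ≡ 1, 27^(66/11) = 27^6 ≡ 24 (mod 67). Since 27^22 ≡ 1 (mod 67), the order of 27 divides 22 (in fact the order is 22) ≠ 66, so it is not a primitive root.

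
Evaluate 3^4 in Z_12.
4 = 4 (binary 100). Repeated squaring mod 12: 3^1 ≡ 3; 3^2 ≡ 3² = 9 ≡ 9; 3^4 ≡ 9² = 81 ≡ 9. So 3^4 ≡ 9 (mod 12).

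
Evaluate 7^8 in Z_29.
8 = 8 (binary 1000). Repeated squaring mod 29: 7^1 ≡ 7; 7^2 ≡ 7² = 49 ≡ 20; 7^4 ≡ 20² = 400 ≡ 23; 7^8 ≡ 23² = 529 ≡ 7. So 7^8 ≡ 7 (mod 29).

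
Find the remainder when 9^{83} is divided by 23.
By Fermat: 9^{22} ≡ 1 (mod 23). 83 = 3×22 + 17. So 9^{83} ≡ 9^{17} ≡ 3 (mod 23)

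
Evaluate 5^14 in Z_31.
Using repeated squaring. 14 = 8 + 4 + 2 (binary 1110). Repeated squaring mod 31: 5^1 ≡ 5; 5^2 ≡ 5² = 25 ≡ 25; 5^4 ≡ 25² = 625 ≡ 5; 5^8 ≡ 5² = 25 ≡ 25. Multiply: 5^14 = 5^8 × 5^4 × 5^2 ≡ 25 × 5 × 25 (mod 31): 25 × 5 = 125 ≡ 1; 1 × 25 = 25 ≡ 25. So 5^14 ≡ 25 (mod 31).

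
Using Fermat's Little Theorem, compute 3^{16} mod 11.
3

By Fermat's Little Theorem, a^(p-1) ≡ 1 (mod p) for prime p and gcd(a, p) = 1
Here p = 11, so 3^10 ≡ 1 (mod 11)
We can reduce the exponent: 16 mod 10 = 6
So 3^16 ≡ 3^6 (mod 11)
Computing: 3^6 mod 11 = 3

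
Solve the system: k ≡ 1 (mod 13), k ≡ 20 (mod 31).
M = 13 × 31 = 403. M₁ = 31, y₁ ≡ 8 (mod 13). M₂ = 13, y₂ ≡ 12 (mod 31). k = 1×31×8 + 20×13×12 ≡ 144 (mod 403)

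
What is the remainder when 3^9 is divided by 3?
3 ≡ 0 (mod 3). 9 = 8 + 1 (binary 1001). Repeated squaring mod 3: 0^1 ≡ 0; 0^2 ≡ 0² = 0 ≡ 0; 0^4 ≡ 0² = 0 ≡ 0; 0^8 ≡ 0² = 0 ≡ 0. Multiply: 3^9 ≡ 0^8 × 0^1 ≡ 0 × 0 (mod 3): 0 × 0 = 0 ≡ 0. So 3^9 ≡ 0 (mod 3).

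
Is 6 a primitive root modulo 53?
No

To verify, check if 6^(52/q) ≢ 1 (mod 53) for each prime divisor q of 52
Divisors of 52 = 52: [1, 2, 4, 13, 26, 52]
  6^(52/2) = 6^26 ≡ 1 (mod 53)
  6^(52/13) = 6^4 ≡ 24 (mod 53)
Conclusion: 6 is not a primitive root modulo 53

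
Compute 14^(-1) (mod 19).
14^(-1) ≡ 15 (mod 19). Verification: 14 × 15 = 210 ≡ 1 (mod 19)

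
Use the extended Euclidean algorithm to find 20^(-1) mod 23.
Extended GCD: 20(-8) + 23(7) = 1. So 20^(-1) ≡ 15 ≡ 15 (mod 23). Verify: 20 × 15 = 300 ≡ 1 (mod 23)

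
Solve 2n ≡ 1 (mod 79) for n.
40

Using Extended Euclidean Algorithm:
gcd(2, 79) = 1
Bezout coefficients: 2 × -39 + 79 × 1 = 1
So 2 × -39 ≡ 1 (mod 79)
The inverse is -39 mod 79 = 40
Verification: 2 × 40 = 80 = 1 × 79 + 1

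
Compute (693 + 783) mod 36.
0

(693 + 783) = 1476
1476 mod 36 = 0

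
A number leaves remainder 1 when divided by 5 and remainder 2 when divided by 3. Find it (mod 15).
M = 5 × 3 = 15. M₁ = 3, y₁ ≡ 2 (mod 5). M₂ = 5, y₂ ≡ 2 (mod 3). k = 1×3×2 + 2×5×2 ≡ 11 (mod 15)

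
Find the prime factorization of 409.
409

Divide by primes starting from smallest:
409 ÷ 409 = 1

409 = 409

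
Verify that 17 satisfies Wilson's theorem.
(16)! mod 17 = 16. Since this equals -1 (mod 17), Wilson confirms 17 is prime.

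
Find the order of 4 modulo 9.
Powers of 4 mod 9: 4^1≡4, 4^2≡7, 4^3≡1. Order = 3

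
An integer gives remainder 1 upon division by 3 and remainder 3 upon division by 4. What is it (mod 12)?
M = 3 × 4 = 12. M₁ = 4, y₁ ≡ 1 (mod 3). M₂ = 3, y₂ ≡ 3 (mod 4). m = 1×4×1 + 3×3×3 ≡ 7 (mod 12). The smallest positive such number is 7.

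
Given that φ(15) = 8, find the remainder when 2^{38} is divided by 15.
By Euler: 2^{8} ≡ 1 (mod 15) since gcd(2, 15) = 1. 38 = 4×8 + 6. So 2^{38} ≡ 2^{6} ≡ 4 (mod 15)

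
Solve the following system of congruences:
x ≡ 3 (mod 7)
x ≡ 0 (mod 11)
66

Using the Chinese Remainder Theorem:
M = product of moduli = 77
For equation 1: M_1 = 11, 11 ≡ 4 (mod 7), inverse of 11 mod 7 is 2 (check: 4 × 2 = 8 ≡ 1 (mod 7))
For equation 2: M_2 = 7, 7 ≡ 7 (mod 11), inverse of 7 mod 11 is 8 (check: 7 × 8 = 56 ≡ 1 (mod 11))
Combine: x ≡ Σ r_i×M_i×(M_i⁻¹ mod m_i) = 3×11×2 + 0×7×8 = 66 + 0 = 66
66 mod 77 = 66
x ≡ 66 (mod 77)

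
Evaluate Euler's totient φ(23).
22

Prime factorization: 23 = 23
Using the formula φ(n) = n × Π(1 - 1/p) for each prime factor p:
φ(23) = 23 × (1 - 1/23)
φ(23) = 22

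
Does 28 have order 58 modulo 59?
p - 1 = 58 has prime divisors 2, 29. Check 28^(58/q) mod 59 for each: 28^(58/2) = 28^29 ≡ 1, 28^(58/29) = 28^2 ≡ 17 (mod 59). Since 28^29 ≡ 1 (mod 59), the order of 28 divides 29 (in fact the order is 29) ≠ 58, so it is not a primitive root.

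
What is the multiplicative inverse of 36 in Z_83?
30

Using Extended Euclidean Algorithm:
gcd(36, 83) = 1
Bezout coefficients: 36 × 30 + 83 × -13 = 1
So 36 × 30 ≡ 1 (mod 83)
The inverse is 30 mod 83 = 30
Verification: 36 × 30 = 1080 = 13 × 83 + 1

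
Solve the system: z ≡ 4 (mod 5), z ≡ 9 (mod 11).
M = 5 × 11 = 55. M₁ = 11, y₁ ≡ 1 (mod 5). M₂ = 5, y₂ ≡ 9 (mod 11). z = 4×11×1 + 9×5×9 ≡ 9 (mod 55)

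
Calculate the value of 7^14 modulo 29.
Using repeated squaring. 14 = 8 + 4 + 2 (binary 1110). Repeated squaring mod 29: 7^1 ≡ 7; 7^2 ≡ 7² = 49 ≡ 20; 7^4 ≡ 20² = 400 ≡ 23; 7^8 ≡ 23² = 529 ≡ 7. Multiply: 7^14 = 7^8 × 7^4 × 7^2 ≡ 7 × 23 × 20 (mod 29): 7 × 23 = 161 ≡ 16; 16 × 20 = 320 ≡ 1. So 7^14 ≡ 1 (mod 29).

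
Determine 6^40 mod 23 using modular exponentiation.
Using Fermat: 6^{22} ≡ 1 (mod 23). 40 ≡ 18 (mod 22). So 6^{40} ≡ 6^{18} ≡ 3 (mod 23)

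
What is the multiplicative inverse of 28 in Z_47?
28^(-1) ≡ 42 (mod 47). Verification: 28 × 42 = 1176 ≡ 1 (mod 47)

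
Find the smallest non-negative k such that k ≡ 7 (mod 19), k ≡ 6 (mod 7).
83

Using the Chinese Remainder Theorem:
M = product of moduli = 133
For equation 1: M_1 = 7, 7 ≡ 7 (mod 19), inverse of 7 mod 19 is 11 (check: 7 × 11 = 77 ≡ 1 (mod 19))
For equation 2: M_2 = 19, 19 ≡ 5 (mod 7), inverse of 19 mod 7 is 3 (check: 5 × 3 = 15 ≡ 1 (mod 7))
Combine: k ≡ Σ r_i×M_i×(M_i⁻¹ mod m_i) = 7×7×11 + 6×19×3 = 539 + 342 = 881
881 mod 133 = 83
k ≡ 83 (mod 133)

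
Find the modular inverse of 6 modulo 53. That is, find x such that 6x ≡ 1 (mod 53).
9

Using Extended Euclidean Algorithm:
gcd(6, 53) = 1
Bezout coefficients: 6 × 9 + 53 × -1 = 1
So 6 × 9 ≡ 1 (mod 53)
The inverse is 9 mod 53 = 9
Verification: 6 × 9 = 54 = 1 × 53 + 1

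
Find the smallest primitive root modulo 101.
2

A primitive root g modulo p has order p-1 = 100
Prime divisors of 100: [2, 5]
g is a primitive root iff g^(100/q) ≢ 1 (mod 101) for each prime divisor q
Testing small values:
  g = 2: 2^50 ≡ 100, 2^20 ≡ 95 (mod 101) → none is 1, primitive root!
The smallest primitive root is 2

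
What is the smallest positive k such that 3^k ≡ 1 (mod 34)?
Powers of 3 mod 34: 3^1≡3, 3^2≡9, 3^3≡27, 3^4≡13, 3^5≡5, 3^6≡15, 3^7≡11, 3^8≡33, 3^9≡31, 3^10≡25, 3^11≡7, 3^12≡21, 3^13≡29, 3^14≡19, 3^15≡23, 3^16≡1. Order = 16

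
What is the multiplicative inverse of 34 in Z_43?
34^(-1) ≡ 19 (mod 43). Verification: 34 × 19 = 646 ≡ 1 (mod 43)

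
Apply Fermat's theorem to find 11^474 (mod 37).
By Fermat: 11^{36} ≡ 1 (mod 37). 474 ≡ 6 (mod 36). So 11^{474} ≡ 11^{6} ≡ 1 (mod 37)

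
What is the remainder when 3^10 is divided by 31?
10 = 8 + 2 (binary 1010). Repeated squaring mod 31: 3^1 ≡ 3; 3^2 ≡ 3² = 9 ≡ 9; 3^4 ≡ 9² = 81 ≡ 19; 3^8 ≡ 19² = 361 ≡ 20. Multiply: 3^10 = 3^8 × 3^2 ≡ 20 × 9 (mod 31): 20 × 9 = 180 ≡ 25. So 3^10 ≡ 25 (mod 31).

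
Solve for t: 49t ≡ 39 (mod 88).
87

Since gcd(49, 88) = 1 divides 39, a solution exists.
Multiply both sides by the inverse of 49 mod 88:
  49^(-1) mod 88 = 9
  x ≡ 9 × 39 ≡ 351 ≡ 87 (mod 88)
Verification: 49 × 87 = 4263 = 48 × 88 + 39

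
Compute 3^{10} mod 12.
9

Using successive squaring:
Binary expansion of 10: 1010
Powers of 3 mod 12 (each is the square of the previous):
  3^1 ≡ 3 (mod 12)
  3^2 ≡ 3² = 9 ≡ 9 (mod 12)
  3^4 ≡ 9² = 81 ≡ 9 (mod 12)
  3^8 ≡ 9² = 81 ≡ 9 (mod 12)
10 = 8 + 2, so 3^10 = 3^8 × 3^2 ≡ 9 × 9 (mod 12)
Multiplying step by step:
  9 × 9 = 81 ≡ 9 (mod 12)
Result: 3^10 ≡ 9 (mod 12)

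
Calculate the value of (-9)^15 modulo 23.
Using repeated squaring. (-9) ≡ 14 (mod 23). 15 = 8 + 4 + 2 + 1 (binary 1111). Repeated squaring mod 23: 14^1 ≡ 14; 14^2 ≡ 14² = 196 ≡ 12; 14^4 ≡ 12² = 144 ≡ 6; 14^8 ≡ 6² = 36 ≡ 13. Multiply: (-9)^15 ≡ 14^8 × 14^4 × 14^2 × 14^1 ≡ 13 × 6 × 12 × 14 (mod 23): 13 × 6 = 78 ≡ 9; 9 × 12 = 108 ≡ 16; 16 × 14 = 224 ≡ 17. So (-9)^15 ≡ 17 (mod 23).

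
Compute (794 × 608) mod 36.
28

(794 × 608) = 482752
482752 mod 36 = 28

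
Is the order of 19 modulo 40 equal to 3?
No, the actual order is 2, not 3.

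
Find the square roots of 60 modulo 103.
The square roots of 60 mod 103 are 36 and 67. Verify: 36² = 1296 ≡ 60 (mod 103)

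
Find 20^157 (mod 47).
Using Fermat: 20^{46} ≡ 1 (mod 47). 157 ≡ 19 (mod 46). So 20^{157} ≡ 20^{19} ≡ 43 (mod 47)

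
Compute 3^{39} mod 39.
27

Using successive squaring:
Binary expansion of 39: 100111
Powers of 3 mod 39 (each is the square of the previous):
  3^1 ≡ 3 (mod 39)
  3^2 ≡ 3² = 9 ≡ 9 (mod 39)
  3^4 ≡ 9² = 81 ≡ 3 (mod 39)
  3^8 ≡ 3² = 9 ≡ 9 (mod 39)
  3^16 ≡ 9² = 81 ≡ 3 (mod 39)
  3^32 ≡ 3² = 9 ≡ 9 (mod 39)
39 = 32 + 4 + 2 + 1, so 3^39 = 3^32 × 3^4 × 3^2 × 3^1 ≡ 9 × 3 × 9 × 3 (mod 39)
Multiplying step by step:
  9 × 3 = 27 ≡ 27 (mod 39)
  27 × 9 = 243 ≡ 9 (mod 39)
  9 × 3 = 27 ≡ 27 (mod 39)
Result: 3^39 ≡ 27 (mod 39)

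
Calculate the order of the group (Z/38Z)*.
18

Prime factorization: 38 = 2 × 19
Using the formula φ(n) = n × Π(1 - 1/p) for each prime factor p:
φ(38) = 38 × (1 - 1/2) × (1 - 1/19)
φ(38) = 18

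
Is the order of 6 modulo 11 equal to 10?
Yes, ord_11(6) = 10.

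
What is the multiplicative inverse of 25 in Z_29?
25^(-1) ≡ 7 (mod 29). Verification: 25 × 7 = 175 ≡ 1 (mod 29)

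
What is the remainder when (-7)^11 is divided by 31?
Using repeated squaring. (-7) ≡ 24 (mod 31). 11 = 8 + 2 + 1 (binary 1011). Repeated squaring mod 31: 24^1 ≡ 24; 24^2 ≡ 24² = 576 ≡ 18; 24^4 ≡ 18² = 324 ≡ 14; 24^8 ≡ 14² = 196 ≡ 10. Multiply: (-7)^11 ≡ 24^8 × 24^2 × 24^1 ≡ 10 × 18 × 24 (mod 31): 10 × 18 = 180 ≡ 25; 25 × 24 = 600 ≡ 11. So (-7)^11 ≡ 11 (mod 31).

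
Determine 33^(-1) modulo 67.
33^(-1) ≡ 65 (mod 67). Verification: 33 × 65 = 2145 ≡ 1 (mod 67)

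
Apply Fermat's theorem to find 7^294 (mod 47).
By Fermat: 7^{46} ≡ 1 (mod 47). 294 = 6×46 + 18. So 7^{294} ≡ 7^{18} ≡ 42 (mod 47)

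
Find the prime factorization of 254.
2 × 127

Divide by primes starting from smallest:
254 ÷ 2 = 127
127 ÷ 127 = 1

254 = 2 × 127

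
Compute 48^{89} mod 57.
21

Using successive squaring:
Binary expansion of 89: 1011001
Powers of 48 mod 57 (each is the square of the previous):
  48^1 ≡ 48 (mod 57)
  48^2 ≡ 48² = 2304 ≡ 24 (mod 57)
  48^4 ≡ 24² = 576 ≡ 6 (mod 57)
  48^8 ≡ 6² = 36 ≡ 36 (mod 57)
  48^16 ≡ 36² = 1296 ≡ 42 (mod 57)
  48^32 ≡ 42² = 1764 ≡ 54 (mod 57)
  48^64 ≡ 54² = 2916 ≡ 9 (mod 57)
89 = 64 + 16 + 8 + 1, so 48^89 = 48^64 × 48^16 × 48^8 × 48^1 ≡ 9 × 42 × 36 × 48 (mod 57)
Multiplying step by step:
  9 × 42 = 378 ≡ 36 (mod 57)
  36 × 36 = 1296 ≡ 42 (mod 57)
  42 × 48 = 2016 ≡ 21 (mod 57)
Result: 48^89 ≡ 21 (mod 57)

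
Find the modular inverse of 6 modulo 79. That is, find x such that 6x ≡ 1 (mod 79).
66

Using Extended Euclidean Algorithm:
gcd(6, 79) = 1
Bezout coefficients: 6 × -13 + 79 × 1 = 1
So 6 × -13 ≡ 1 (mod 79)
The inverse is -13 mod 79 = 66
Verification: 6 × 66 = 396 = 5 × 79 + 1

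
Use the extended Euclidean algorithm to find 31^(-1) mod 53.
Extended GCD: 31(12) + 53(-7) = 1. So 31^(-1) ≡ 12 ≡ 12 (mod 53). Verify: 31 × 12 = 372 ≡ 1 (mod 53)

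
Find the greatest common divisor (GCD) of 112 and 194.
2

Using the Euclidean algorithm:
112 = 0 × 194 + 112
194 = 1 × 112 + 82
112 = 1 × 82 + 30
82 = 2 × 30 + 22
30 = 1 × 22 + 8
22 = 2 × 8 + 6
8 = 1 × 6 + 2
6 = 3 × 2 + 0

GCD(112, 194) = 2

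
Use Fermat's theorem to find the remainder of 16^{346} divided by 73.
55

By Fermat's Little Theorem, a^(p-1) ≡ 1 (mod p) for prime p and gcd(a, p) = 1
Here p = 73, so 16^72 ≡ 1 (mod 73)
We can reduce the exponent: 346 mod 72 = 58
So 16^346 ≡ 16^58 (mod 73)
Computing: 16^58 mod 73 = 55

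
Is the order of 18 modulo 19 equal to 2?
Yes, ord_19(18) = 2.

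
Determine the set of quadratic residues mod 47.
QRs mod 47: {1, 2, 3, 4, 6, 7, 8, 9, 12, 14, 16, 17, 18, 21, 24, 25, 27, 28, 32, 34, 36, 37, 42}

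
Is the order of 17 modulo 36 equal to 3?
No, the actual order is 2, not 3.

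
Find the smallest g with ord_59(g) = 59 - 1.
p - 1 = 58 has prime divisors 2, 29. h is a primitive root mod 59 iff h^(58/q) ≢ 1 (mod 59) for each such q.
h = 2: 2^29 ≡ 58, 2^2 ≡ 4 (mod 59); none is 1, so 2 has order 58 and is a primitive root.
The smallest primitive root mod 59 is g = 2.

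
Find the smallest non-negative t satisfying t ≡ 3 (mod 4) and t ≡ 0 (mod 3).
M = 4 × 3 = 12. M₁ = 3, y₁ ≡ 3 (mod 4). M₂ = 4, y₂ ≡ 1 (mod 3). t = 3×3×3 + 0×4×1 ≡ 3 (mod 12)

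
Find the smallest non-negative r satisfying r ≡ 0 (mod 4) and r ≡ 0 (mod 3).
M = 4 × 3 = 12. M₁ = 3, y₁ ≡ 3 (mod 4). M₂ = 4, y₂ ≡ 1 (mod 3). r = 0×3×3 + 0×4×1 ≡ 0 (mod 12)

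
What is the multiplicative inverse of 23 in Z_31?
27

Using Extended Euclidean Algorithm:
gcd(23, 31) = 1
Bezout coefficients: 23 × -4 + 31 × 3 = 1
So 23 × -4 ≡ 1 (mod 31)
The inverse is -4 mod 31 = 27
Verification: 23 × 27 = 621 = 20 × 31 + 1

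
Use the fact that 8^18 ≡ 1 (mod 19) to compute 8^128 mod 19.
By Fermat: 8^{18} ≡ 1 (mod 19). 128 = 7×18 + 2. So 8^{128} ≡ 8^{2} ≡ 7 (mod 19)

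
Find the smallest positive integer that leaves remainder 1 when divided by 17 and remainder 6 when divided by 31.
M = 17 × 31 = 527. M₁ = 31, y₁ ≡ 11 (mod 17). M₂ = 17, y₂ ≡ 11 (mod 31). z = 1×31×11 + 6×17×11 ≡ 409 (mod 527). The smallest positive such number is 409.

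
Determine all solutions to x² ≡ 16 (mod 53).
The square roots of 16 mod 53 are 49 and 4. Verify: 49² = 2401 ≡ 16 (mod 53)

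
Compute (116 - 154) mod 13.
1

(116 - 154) = -38
-38 mod 13 = 1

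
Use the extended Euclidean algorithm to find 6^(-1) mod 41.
Extended GCD: 6(7) + 41(-1) = 1. So 6^(-1) ≡ 7 ≡ 7 (mod 41). Verify: 6 × 7 = 42 ≡ 1 (mod 41)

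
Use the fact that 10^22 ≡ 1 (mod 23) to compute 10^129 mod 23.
By Fermat: 10^{22} ≡ 1 (mod 23). 129 = 5×22 + 19. So 10^{129} ≡ 10^{19} ≡ 21 (mod 23)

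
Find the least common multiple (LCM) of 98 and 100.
4900

First find GCD(98, 100) using the Euclidean algorithm:
98 = 0 × 100 + 98
100 = 1 × 98 + 2
98 = 49 × 2 + 0
GCD(98, 100) = 2

LCM formula: LCM(a, b) = (a × b) / GCD(a, b)
LCM(98, 100) = (98 × 100) / 2
LCM(98, 100) = 9800 / 2
LCM(98, 100) = 4900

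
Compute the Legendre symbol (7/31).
(7/31) = 7^{15} mod 31 = 1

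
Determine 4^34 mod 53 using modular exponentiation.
Using repeated squaring. 34 = 32 + 2 (binary 100010). Repeated squaring mod 53: 4^1 ≡ 4; 4^2 ≡ 4² = 16 ≡ 16; 4^4 ≡ 16² = 256 ≡ 44; 4^8 ≡ 44² = 1936 ≡ 28; 4^16 ≡ 28² = 784 ≡ 42; 4^32 ≡ 42² = 1764 ≡ 15. Multiply: 4^34 = 4^32 × 4^2 ≡ 15 × 16 (mod 53): 15 × 16 = 240 ≡ 28. So 4^34 ≡ 28 (mod 53).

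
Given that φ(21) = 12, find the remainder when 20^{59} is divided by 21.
By Euler: 20^{12} ≡ 1 (mod 21) since gcd(20, 21) = 1. 59 = 4×12 + 11. So 20^{59} ≡ 20^{11} ≡ 20 (mod 21)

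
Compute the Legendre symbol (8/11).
(8/11) = 8^{5} mod 11 = -1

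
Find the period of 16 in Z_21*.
Powers of 16 mod 21: 16^1≡16, 16^2≡4, 16^3≡1. Order = 3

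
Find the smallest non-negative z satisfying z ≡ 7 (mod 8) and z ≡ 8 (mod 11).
M = 8 × 11 = 88. M₁ = 11, y₁ ≡ 3 (mod 8). M₂ = 8, y₂ ≡ 7 (mod 11). z = 7×11×3 + 8×8×7 ≡ 63 (mod 88)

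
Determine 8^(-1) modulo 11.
8^(-1) ≡ 7 (mod 11). Verification: 8 × 7 = 56 ≡ 1 (mod 11)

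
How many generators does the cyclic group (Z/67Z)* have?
20

The number of primitive roots modulo p is φ(p-1) = φ(66)
φ(66) = 20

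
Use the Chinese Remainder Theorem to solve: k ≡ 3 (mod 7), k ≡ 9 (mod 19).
M = 7 × 19 = 133. M₁ = 19, y₁ ≡ 3 (mod 7). M₂ = 7, y₂ ≡ 11 (mod 19). k = 3×19×3 + 9×7×11 ≡ 66 (mod 133)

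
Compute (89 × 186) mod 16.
10

(89 × 186) = 16554
16554 mod 16 = 10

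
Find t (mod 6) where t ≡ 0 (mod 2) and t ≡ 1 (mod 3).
M = 2 × 3 = 6. M₁ = 3, y₁ ≡ 1 (mod 2). M₂ = 2, y₂ ≡ 2 (mod 3). t = 0×3×1 + 1×2×2 ≡ 4 (mod 6)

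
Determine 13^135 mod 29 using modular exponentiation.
Using Fermat: 13^{28} ≡ 1 (mod 29). 135 ≡ 23 (mod 28). So 13^{135} ≡ 13^{23} ≡ 5 (mod 29)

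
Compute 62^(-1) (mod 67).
62^(-1) ≡ 40 (mod 67). Verification: 62 × 40 = 2480 ≡ 1 (mod 67)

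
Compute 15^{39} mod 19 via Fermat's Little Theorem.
12

By Fermat's Little Theorem, a^(p-1) ≡ 1 (mod p) for prime p and gcd(a, p) = 1
Here p = 19, so 15^18 ≡ 1 (mod 19)
We can reduce the exponent: 39 mod 18 = 3
So 15^39 ≡ 15^3 (mod 19)
Computing: 15^3 mod 19 = 12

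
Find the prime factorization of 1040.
2^4 × 5 × 13

Divide by primes starting from smallest:
1040 ÷ 2 = 520
520 ÷ 2 = 260
260 ÷ 2 = 130
130 ÷ 2 = 65
65 ÷ 5 = 13
13 ÷ 13 = 1

1040 = 2^4 × 5 × 13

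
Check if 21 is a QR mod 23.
By Euler's criterion: 21^{11} ≡ 22 (mod 23). Since this equals -1 (≡ 22), 21 is not a QR.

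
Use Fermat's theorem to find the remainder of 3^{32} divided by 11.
9

By Fermat's Little Theorem, a^(p-1) ≡ 1 (mod p) for prime p and gcd(a, p) = 1
Here p = 11, so 3^10 ≡ 1 (mod 11)
We can reduce the exponent: 32 mod 10 = 2
So 3^32 ≡ 3^2 (mod 11)
Computing: 3^2 mod 11 = 9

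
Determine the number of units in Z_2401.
2058

Prime factorization: 2401 = 7^4
Using the formula φ(n) = n × Π(1 - 1/p) for each prime factor p:
φ(2401) = 2401 × (1 - 1/7)
φ(2401) = 2058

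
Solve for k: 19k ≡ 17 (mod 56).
51

Since gcd(19, 56) = 1 divides 17, a solution exists.
Multiply both sides by the inverse of 19 mod 56:
  19^(-1) mod 56 = 3
  x ≡ 3 × 17 ≡ 51 ≡ 51 (mod 56)
Verification: 19 × 51 = 969 = 17 × 56 + 17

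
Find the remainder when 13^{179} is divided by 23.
By Fermat: 13^{22} ≡ 1 (mod 23). 179 = 8×22 + 3. So 13^{179} ≡ 13^{3} ≡ 12 (mod 23)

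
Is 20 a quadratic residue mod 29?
By Euler's criterion: 20^{14} ≡ 1 (mod 29). Since this equals 1, 20 is a QR.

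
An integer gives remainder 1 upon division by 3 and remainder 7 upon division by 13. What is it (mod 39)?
M = 3 × 13 = 39. M₁ = 13, y₁ ≡ 1 (mod 3). M₂ = 3, y₂ ≡ 9 (mod 13). n = 1×13×1 + 7×3×9 ≡ 7 (mod 39). The smallest positive such number is 7.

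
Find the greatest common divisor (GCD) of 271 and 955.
1

Using the Euclidean algorithm:
271 = 0 × 955 + 271
955 = 3 × 271 + 142
271 = 1 × 142 + 129
142 = 1 × 129 + 13
129 = 9 × 13 + 12
13 = 1 × 12 + 1
12 = 12 × 1 + 0

GCD(271, 955) = 1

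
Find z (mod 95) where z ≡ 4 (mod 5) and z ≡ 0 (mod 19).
M = 5 × 19 = 95. M₁ = 19, y₁ ≡ 4 (mod 5). M₂ = 5, y₂ ≡ 4 (mod 19). z = 4×19×4 + 0×5×4 ≡ 19 (mod 95)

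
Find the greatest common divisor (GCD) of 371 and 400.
1

Using the Euclidean algorithm:
371 = 0 × 400 + 371
400 = 1 × 371 + 29
371 = 12 × 29 + 23
29 = 1 × 23 + 6
23 = 3 × 6 + 5
6 = 1 × 5 + 1
5 = 5 × 1 + 0

GCD(371, 400) = 1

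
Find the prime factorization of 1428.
2^2 × 3 × 7 × 17

Divide by primes starting from smallest:
1428 ÷ 2 = 714
714 ÷ 2 = 357
357 ÷ 3 = 119
119 ÷ 7 = 17
17 ÷ 17 = 1

1428 = 2^2 × 3 × 7 × 17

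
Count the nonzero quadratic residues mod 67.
For prime 67, there are (p-1)/2 = (67-1)/2 = 33 quadratic residues (excluding 0).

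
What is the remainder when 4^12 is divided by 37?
Using repeated squaring. 12 = 8 + 4 (binary 1100). Repeated squaring mod 37: 4^1 ≡ 4; 4^2 ≡ 4² = 16 ≡ 16; 4^4 ≡ 16² = 256 ≡ 34; 4^8 ≡ 34² = 1156 ≡ 9. Multiply: 4^12 = 4^8 × 4^4 ≡ 9 × 34 (mod 37): 9 × 34 = 306 ≡ 10. So 4^12 ≡ 10 (mod 37).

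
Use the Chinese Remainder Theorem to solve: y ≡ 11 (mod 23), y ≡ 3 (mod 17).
241

Using the Chinese Remainder Theorem:
M = product of moduli = 391
For equation 1: M_1 = 17, 17 ≡ 17 (mod 23), inverse of 17 mod 23 is 19 (check: 17 × 19 = 323 ≡ 1 (mod 23))
For equation 2: M_2 = 23, 23 ≡ 6 (mod 17), inverse of 23 mod 17 is 3 (check: 6 × 3 = 18 ≡ 1 (mod 17))
Combine: y ≡ Σ r_i×M_i×(M_i⁻¹ mod m_i) = 11×17×19 + 3×23×3 = 3553 + 207 = 3760
3760 mod 391 = 241
y ≡ 241 (mod 391)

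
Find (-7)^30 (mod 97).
Using repeated squaring. (-7) ≡ 90 (mod 97). 30 = 16 + 8 + 4 + 2 (binary 11110). Repeated squaring mod 97: 90^1 ≡ 90; 90^2 ≡ 90² = 8100 ≡ 49; 90^4 ≡ 49² = 2401 ≡ 73; 90^8 ≡ 73² = 5329 ≡ 91; 90^16 ≡ 91² = 8281 ≡ 36. Multiply: (-7)^30 ≡ 90^16 × 90^8 × 90^4 × 90^2 ≡ 36 × 91 × 73 × 49 (mod 97): 36 × 91 = 3276 ≡ 75; 75 × 73 = 5475 ≡ 43; 43 × 49 = 2107 ≡ 70. So (-7)^30 ≡ 70 (mod 97).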